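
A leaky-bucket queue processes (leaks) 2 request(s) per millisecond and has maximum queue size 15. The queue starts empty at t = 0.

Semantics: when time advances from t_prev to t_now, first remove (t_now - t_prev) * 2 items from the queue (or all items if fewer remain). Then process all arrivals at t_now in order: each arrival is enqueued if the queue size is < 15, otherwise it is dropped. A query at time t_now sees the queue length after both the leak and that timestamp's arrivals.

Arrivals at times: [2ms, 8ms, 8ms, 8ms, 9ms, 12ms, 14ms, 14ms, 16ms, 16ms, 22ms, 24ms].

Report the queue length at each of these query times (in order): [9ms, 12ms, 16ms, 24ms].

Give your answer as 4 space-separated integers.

Queue lengths at query times:
  query t=9ms: backlog = 2
  query t=12ms: backlog = 1
  query t=16ms: backlog = 2
  query t=24ms: backlog = 1

Answer: 2 1 2 1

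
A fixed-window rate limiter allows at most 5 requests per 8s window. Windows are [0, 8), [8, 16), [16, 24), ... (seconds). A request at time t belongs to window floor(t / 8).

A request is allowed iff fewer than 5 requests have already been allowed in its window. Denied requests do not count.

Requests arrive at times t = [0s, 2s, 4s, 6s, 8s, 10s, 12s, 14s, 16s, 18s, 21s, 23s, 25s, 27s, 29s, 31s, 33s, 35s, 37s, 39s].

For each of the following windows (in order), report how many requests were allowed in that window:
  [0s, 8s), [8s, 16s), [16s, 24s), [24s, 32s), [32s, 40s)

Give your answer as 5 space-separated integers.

Processing requests:
  req#1 t=0s (window 0): ALLOW
  req#2 t=2s (window 0): ALLOW
  req#3 t=4s (window 0): ALLOW
  req#4 t=6s (window 0): ALLOW
  req#5 t=8s (window 1): ALLOW
  req#6 t=10s (window 1): ALLOW
  req#7 t=12s (window 1): ALLOW
  req#8 t=14s (window 1): ALLOW
  req#9 t=16s (window 2): ALLOW
  req#10 t=18s (window 2): ALLOW
  req#11 t=21s (window 2): ALLOW
  req#12 t=23s (window 2): ALLOW
  req#13 t=25s (window 3): ALLOW
  req#14 t=27s (window 3): ALLOW
  req#15 t=29s (window 3): ALLOW
  req#16 t=31s (window 3): ALLOW
  req#17 t=33s (window 4): ALLOW
  req#18 t=35s (window 4): ALLOW
  req#19 t=37s (window 4): ALLOW
  req#20 t=39s (window 4): ALLOW

Allowed counts by window: 4 4 4 4 4

Answer: 4 4 4 4 4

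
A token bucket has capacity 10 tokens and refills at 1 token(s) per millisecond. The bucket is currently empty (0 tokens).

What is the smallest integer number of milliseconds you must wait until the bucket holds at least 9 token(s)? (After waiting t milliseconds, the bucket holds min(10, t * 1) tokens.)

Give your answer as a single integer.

Need t * 1 >= 9, so t >= 9/1.
Smallest integer t = ceil(9/1) = 9.

Answer: 9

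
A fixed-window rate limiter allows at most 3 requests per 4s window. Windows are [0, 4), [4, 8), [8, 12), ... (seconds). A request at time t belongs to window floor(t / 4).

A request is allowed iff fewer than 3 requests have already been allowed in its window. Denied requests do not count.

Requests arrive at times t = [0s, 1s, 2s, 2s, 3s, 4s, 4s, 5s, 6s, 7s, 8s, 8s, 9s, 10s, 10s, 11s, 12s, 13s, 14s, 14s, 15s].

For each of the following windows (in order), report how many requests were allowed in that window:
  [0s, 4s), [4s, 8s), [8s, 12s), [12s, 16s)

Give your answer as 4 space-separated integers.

Answer: 3 3 3 3

Derivation:
Processing requests:
  req#1 t=0s (window 0): ALLOW
  req#2 t=1s (window 0): ALLOW
  req#3 t=2s (window 0): ALLOW
  req#4 t=2s (window 0): DENY
  req#5 t=3s (window 0): DENY
  req#6 t=4s (window 1): ALLOW
  req#7 t=4s (window 1): ALLOW
  req#8 t=5s (window 1): ALLOW
  req#9 t=6s (window 1): DENY
  req#10 t=7s (window 1): DENY
  req#11 t=8s (window 2): ALLOW
  req#12 t=8s (window 2): ALLOW
  req#13 t=9s (window 2): ALLOW
  req#14 t=10s (window 2): DENY
  req#15 t=10s (window 2): DENY
  req#16 t=11s (window 2): DENY
  req#17 t=12s (window 3): ALLOW
  req#18 t=13s (window 3): ALLOW
  req#19 t=14s (window 3): ALLOW
  req#20 t=14s (window 3): DENY
  req#21 t=15s (window 3): DENY

Allowed counts by window: 3 3 3 3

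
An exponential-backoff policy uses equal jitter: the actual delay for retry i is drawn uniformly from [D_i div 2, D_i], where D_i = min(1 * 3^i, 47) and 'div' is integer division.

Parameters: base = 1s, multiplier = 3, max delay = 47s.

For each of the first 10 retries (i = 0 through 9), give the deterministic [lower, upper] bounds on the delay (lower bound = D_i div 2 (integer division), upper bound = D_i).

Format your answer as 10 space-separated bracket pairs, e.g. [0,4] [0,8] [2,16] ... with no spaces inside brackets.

Computing bounds per retry:
  i=0: D_i=min(1*3^0,47)=1, bounds=[0,1]
  i=1: D_i=min(1*3^1,47)=3, bounds=[1,3]
  i=2: D_i=min(1*3^2,47)=9, bounds=[4,9]
  i=3: D_i=min(1*3^3,47)=27, bounds=[13,27]
  i=4: D_i=min(1*3^4,47)=47, bounds=[23,47]
  i=5: D_i=min(1*3^5,47)=47, bounds=[23,47]
  i=6: D_i=min(1*3^6,47)=47, bounds=[23,47]
  i=7: D_i=min(1*3^7,47)=47, bounds=[23,47]
  i=8: D_i=min(1*3^8,47)=47, bounds=[23,47]
  i=9: D_i=min(1*3^9,47)=47, bounds=[23,47]

Answer: [0,1] [1,3] [4,9] [13,27] [23,47] [23,47] [23,47] [23,47] [23,47] [23,47]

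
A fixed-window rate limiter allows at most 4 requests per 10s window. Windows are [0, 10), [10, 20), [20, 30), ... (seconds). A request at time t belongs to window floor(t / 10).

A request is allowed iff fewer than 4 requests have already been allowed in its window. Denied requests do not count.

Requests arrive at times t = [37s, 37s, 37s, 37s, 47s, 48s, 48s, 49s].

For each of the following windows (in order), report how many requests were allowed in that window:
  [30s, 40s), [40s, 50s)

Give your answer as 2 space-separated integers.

Processing requests:
  req#1 t=37s (window 3): ALLOW
  req#2 t=37s (window 3): ALLOW
  req#3 t=37s (window 3): ALLOW
  req#4 t=37s (window 3): ALLOW
  req#5 t=47s (window 4): ALLOW
  req#6 t=48s (window 4): ALLOW
  req#7 t=48s (window 4): ALLOW
  req#8 t=49s (window 4): ALLOW

Allowed counts by window: 4 4

Answer: 4 4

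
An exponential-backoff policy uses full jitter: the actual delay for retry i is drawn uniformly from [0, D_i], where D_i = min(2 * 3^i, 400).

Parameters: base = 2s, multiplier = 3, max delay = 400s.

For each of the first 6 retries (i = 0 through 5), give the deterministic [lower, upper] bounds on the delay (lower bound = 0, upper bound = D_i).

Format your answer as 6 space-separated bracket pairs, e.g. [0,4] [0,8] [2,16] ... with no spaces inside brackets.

Computing bounds per retry:
  i=0: D_i=min(2*3^0,400)=2, bounds=[0,2]
  i=1: D_i=min(2*3^1,400)=6, bounds=[0,6]
  i=2: D_i=min(2*3^2,400)=18, bounds=[0,18]
  i=3: D_i=min(2*3^3,400)=54, bounds=[0,54]
  i=4: D_i=min(2*3^4,400)=162, bounds=[0,162]
  i=5: D_i=min(2*3^5,400)=400, bounds=[0,400]

Answer: [0,2] [0,6] [0,18] [0,54] [0,162] [0,400]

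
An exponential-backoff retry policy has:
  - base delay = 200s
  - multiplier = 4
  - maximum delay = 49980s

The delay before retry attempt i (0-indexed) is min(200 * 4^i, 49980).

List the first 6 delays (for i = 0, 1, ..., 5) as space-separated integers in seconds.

Computing each delay:
  i=0: min(200*4^0, 49980) = 200
  i=1: min(200*4^1, 49980) = 800
  i=2: min(200*4^2, 49980) = 3200
  i=3: min(200*4^3, 49980) = 12800
  i=4: min(200*4^4, 49980) = 49980
  i=5: min(200*4^5, 49980) = 49980

Answer: 200 800 3200 12800 49980 49980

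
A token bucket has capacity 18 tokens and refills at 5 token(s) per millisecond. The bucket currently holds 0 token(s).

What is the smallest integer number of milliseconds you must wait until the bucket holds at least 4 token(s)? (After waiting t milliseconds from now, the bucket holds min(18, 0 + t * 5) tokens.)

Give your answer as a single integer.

Answer: 1

Derivation:
Need 0 + t * 5 >= 4, so t >= 4/5.
Smallest integer t = ceil(4/5) = 1.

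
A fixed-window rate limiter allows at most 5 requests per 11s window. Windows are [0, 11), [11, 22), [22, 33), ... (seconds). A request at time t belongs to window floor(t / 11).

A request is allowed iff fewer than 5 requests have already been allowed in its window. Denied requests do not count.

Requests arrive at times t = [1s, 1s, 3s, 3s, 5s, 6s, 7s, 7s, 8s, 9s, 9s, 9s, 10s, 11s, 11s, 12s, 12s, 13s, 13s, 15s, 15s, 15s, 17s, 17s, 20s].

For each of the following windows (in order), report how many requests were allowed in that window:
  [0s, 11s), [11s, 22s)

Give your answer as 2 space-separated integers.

Processing requests:
  req#1 t=1s (window 0): ALLOW
  req#2 t=1s (window 0): ALLOW
  req#3 t=3s (window 0): ALLOW
  req#4 t=3s (window 0): ALLOW
  req#5 t=5s (window 0): ALLOW
  req#6 t=6s (window 0): DENY
  req#7 t=7s (window 0): DENY
  req#8 t=7s (window 0): DENY
  req#9 t=8s (window 0): DENY
  req#10 t=9s (window 0): DENY
  req#11 t=9s (window 0): DENY
  req#12 t=9s (window 0): DENY
  req#13 t=10s (window 0): DENY
  req#14 t=11s (window 1): ALLOW
  req#15 t=11s (window 1): ALLOW
  req#16 t=12s (window 1): ALLOW
  req#17 t=12s (window 1): ALLOW
  req#18 t=13s (window 1): ALLOW
  req#19 t=13s (window 1): DENY
  req#20 t=15s (window 1): DENY
  req#21 t=15s (window 1): DENY
  req#22 t=15s (window 1): DENY
  req#23 t=17s (window 1): DENY
  req#24 t=17s (window 1): DENY
  req#25 t=20s (window 1): DENY

Allowed counts by window: 5 5

Answer: 5 5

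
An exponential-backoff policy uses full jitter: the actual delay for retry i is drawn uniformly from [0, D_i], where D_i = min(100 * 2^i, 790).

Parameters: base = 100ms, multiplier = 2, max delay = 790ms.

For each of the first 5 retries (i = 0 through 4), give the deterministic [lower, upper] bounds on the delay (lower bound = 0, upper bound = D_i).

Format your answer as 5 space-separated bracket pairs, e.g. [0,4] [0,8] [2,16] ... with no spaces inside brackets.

Computing bounds per retry:
  i=0: D_i=min(100*2^0,790)=100, bounds=[0,100]
  i=1: D_i=min(100*2^1,790)=200, bounds=[0,200]
  i=2: D_i=min(100*2^2,790)=400, bounds=[0,400]
  i=3: D_i=min(100*2^3,790)=790, bounds=[0,790]
  i=4: D_i=min(100*2^4,790)=790, bounds=[0,790]

Answer: [0,100] [0,200] [0,400] [0,790] [0,790]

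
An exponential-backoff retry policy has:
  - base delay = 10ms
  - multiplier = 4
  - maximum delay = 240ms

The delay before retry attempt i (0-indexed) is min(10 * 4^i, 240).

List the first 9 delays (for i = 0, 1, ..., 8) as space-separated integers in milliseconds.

Answer: 10 40 160 240 240 240 240 240 240

Derivation:
Computing each delay:
  i=0: min(10*4^0, 240) = 10
  i=1: min(10*4^1, 240) = 40
  i=2: min(10*4^2, 240) = 160
  i=3: min(10*4^3, 240) = 240
  i=4: min(10*4^4, 240) = 240
  i=5: min(10*4^5, 240) = 240
  i=6: min(10*4^6, 240) = 240
  i=7: min(10*4^7, 240) = 240
  i=8: min(10*4^8, 240) = 240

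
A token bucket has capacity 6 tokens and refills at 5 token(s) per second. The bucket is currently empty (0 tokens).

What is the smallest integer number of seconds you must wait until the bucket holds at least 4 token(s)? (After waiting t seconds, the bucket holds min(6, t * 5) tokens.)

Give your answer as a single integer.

Need t * 5 >= 4, so t >= 4/5.
Smallest integer t = ceil(4/5) = 1.

Answer: 1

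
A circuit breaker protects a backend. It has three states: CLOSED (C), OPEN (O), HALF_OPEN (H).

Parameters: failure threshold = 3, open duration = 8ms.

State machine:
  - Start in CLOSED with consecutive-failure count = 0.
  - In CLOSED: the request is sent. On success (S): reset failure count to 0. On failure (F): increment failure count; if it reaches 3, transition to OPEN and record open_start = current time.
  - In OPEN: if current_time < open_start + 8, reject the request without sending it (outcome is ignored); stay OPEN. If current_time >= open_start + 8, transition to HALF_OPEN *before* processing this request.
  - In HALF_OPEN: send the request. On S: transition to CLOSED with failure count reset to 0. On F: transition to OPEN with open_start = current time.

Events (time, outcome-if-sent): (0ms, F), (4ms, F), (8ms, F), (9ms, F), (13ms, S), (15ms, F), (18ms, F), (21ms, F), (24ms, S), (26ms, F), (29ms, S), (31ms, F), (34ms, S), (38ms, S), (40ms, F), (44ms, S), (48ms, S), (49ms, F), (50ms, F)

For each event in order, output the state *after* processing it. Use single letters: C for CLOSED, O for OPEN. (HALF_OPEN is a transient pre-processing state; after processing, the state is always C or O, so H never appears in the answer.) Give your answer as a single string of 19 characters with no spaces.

Answer: CCOOOOOOOOOOCCCCCCC

Derivation:
State after each event:
  event#1 t=0ms outcome=F: state=CLOSED
  event#2 t=4ms outcome=F: state=CLOSED
  event#3 t=8ms outcome=F: state=OPEN
  event#4 t=9ms outcome=F: state=OPEN
  event#5 t=13ms outcome=S: state=OPEN
  event#6 t=15ms outcome=F: state=OPEN
  event#7 t=18ms outcome=F: state=OPEN
  event#8 t=21ms outcome=F: state=OPEN
  event#9 t=24ms outcome=S: state=OPEN
  event#10 t=26ms outcome=F: state=OPEN
  event#11 t=29ms outcome=S: state=OPEN
  event#12 t=31ms outcome=F: state=OPEN
  event#13 t=34ms outcome=S: state=CLOSED
  event#14 t=38ms outcome=S: state=CLOSED
  event#15 t=40ms outcome=F: state=CLOSED
  event#16 t=44ms outcome=S: state=CLOSED
  event#17 t=48ms outcome=S: state=CLOSED
  event#18 t=49ms outcome=F: state=CLOSED
  event#19 t=50ms outcome=F: state=CLOSED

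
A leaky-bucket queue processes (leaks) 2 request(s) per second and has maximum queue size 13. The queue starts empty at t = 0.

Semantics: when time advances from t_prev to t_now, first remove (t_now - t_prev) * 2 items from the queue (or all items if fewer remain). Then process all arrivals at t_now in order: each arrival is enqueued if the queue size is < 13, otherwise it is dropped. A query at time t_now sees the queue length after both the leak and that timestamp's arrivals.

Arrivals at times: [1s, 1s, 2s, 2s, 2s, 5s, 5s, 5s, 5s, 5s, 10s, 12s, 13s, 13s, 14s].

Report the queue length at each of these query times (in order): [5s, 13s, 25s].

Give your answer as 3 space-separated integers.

Queue lengths at query times:
  query t=5s: backlog = 5
  query t=13s: backlog = 2
  query t=25s: backlog = 0

Answer: 5 2 0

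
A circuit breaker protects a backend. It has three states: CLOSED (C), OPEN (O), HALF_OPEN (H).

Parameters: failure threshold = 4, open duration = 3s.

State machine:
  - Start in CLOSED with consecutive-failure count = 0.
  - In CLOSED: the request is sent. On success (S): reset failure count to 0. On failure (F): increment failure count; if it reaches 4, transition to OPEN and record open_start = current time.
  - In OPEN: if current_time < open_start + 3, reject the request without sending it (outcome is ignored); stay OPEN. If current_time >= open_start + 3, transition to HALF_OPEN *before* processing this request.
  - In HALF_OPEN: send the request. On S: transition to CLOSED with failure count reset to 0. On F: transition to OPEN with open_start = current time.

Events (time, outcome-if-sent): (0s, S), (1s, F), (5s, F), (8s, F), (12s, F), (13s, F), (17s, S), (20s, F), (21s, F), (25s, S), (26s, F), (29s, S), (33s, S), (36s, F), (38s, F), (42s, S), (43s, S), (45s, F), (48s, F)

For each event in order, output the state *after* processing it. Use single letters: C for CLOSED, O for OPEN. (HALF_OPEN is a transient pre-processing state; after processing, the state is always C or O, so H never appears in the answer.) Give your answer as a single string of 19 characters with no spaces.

Answer: CCCCOOCCCCCCCCCCCCC

Derivation:
State after each event:
  event#1 t=0s outcome=S: state=CLOSED
  event#2 t=1s outcome=F: state=CLOSED
  event#3 t=5s outcome=F: state=CLOSED
  event#4 t=8s outcome=F: state=CLOSED
  event#5 t=12s outcome=F: state=OPEN
  event#6 t=13s outcome=F: state=OPEN
  event#7 t=17s outcome=S: state=CLOSED
  event#8 t=20s outcome=F: state=CLOSED
  event#9 t=21s outcome=F: state=CLOSED
  event#10 t=25s outcome=S: state=CLOSED
  event#11 t=26s outcome=F: state=CLOSED
  event#12 t=29s outcome=S: state=CLOSED
  event#13 t=33s outcome=S: state=CLOSED
  event#14 t=36s outcome=F: state=CLOSED
  event#15 t=38s outcome=F: state=CLOSED
  event#16 t=42s outcome=S: state=CLOSED
  event#17 t=43s outcome=S: state=CLOSED
  event#18 t=45s outcome=F: state=CLOSED
  event#19 t=48s outcome=F: state=CLOSED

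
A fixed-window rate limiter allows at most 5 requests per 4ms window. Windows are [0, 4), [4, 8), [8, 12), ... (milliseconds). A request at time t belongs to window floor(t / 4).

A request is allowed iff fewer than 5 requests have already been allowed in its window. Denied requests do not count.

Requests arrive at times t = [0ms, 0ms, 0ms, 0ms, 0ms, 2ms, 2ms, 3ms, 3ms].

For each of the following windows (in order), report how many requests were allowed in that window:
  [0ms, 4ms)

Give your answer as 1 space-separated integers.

Processing requests:
  req#1 t=0ms (window 0): ALLOW
  req#2 t=0ms (window 0): ALLOW
  req#3 t=0ms (window 0): ALLOW
  req#4 t=0ms (window 0): ALLOW
  req#5 t=0ms (window 0): ALLOW
  req#6 t=2ms (window 0): DENY
  req#7 t=2ms (window 0): DENY
  req#8 t=3ms (window 0): DENY
  req#9 t=3ms (window 0): DENY

Allowed counts by window: 5

Answer: 5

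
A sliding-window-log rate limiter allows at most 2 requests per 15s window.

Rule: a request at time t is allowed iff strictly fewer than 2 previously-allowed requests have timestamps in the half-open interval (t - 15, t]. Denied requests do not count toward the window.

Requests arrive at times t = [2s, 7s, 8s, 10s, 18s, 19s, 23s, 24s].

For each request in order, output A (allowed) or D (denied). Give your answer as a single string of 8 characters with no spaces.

Answer: AADDADAD

Derivation:
Tracking allowed requests in the window:
  req#1 t=2s: ALLOW
  req#2 t=7s: ALLOW
  req#3 t=8s: DENY
  req#4 t=10s: DENY
  req#5 t=18s: ALLOW
  req#6 t=19s: DENY
  req#7 t=23s: ALLOW
  req#8 t=24s: DENY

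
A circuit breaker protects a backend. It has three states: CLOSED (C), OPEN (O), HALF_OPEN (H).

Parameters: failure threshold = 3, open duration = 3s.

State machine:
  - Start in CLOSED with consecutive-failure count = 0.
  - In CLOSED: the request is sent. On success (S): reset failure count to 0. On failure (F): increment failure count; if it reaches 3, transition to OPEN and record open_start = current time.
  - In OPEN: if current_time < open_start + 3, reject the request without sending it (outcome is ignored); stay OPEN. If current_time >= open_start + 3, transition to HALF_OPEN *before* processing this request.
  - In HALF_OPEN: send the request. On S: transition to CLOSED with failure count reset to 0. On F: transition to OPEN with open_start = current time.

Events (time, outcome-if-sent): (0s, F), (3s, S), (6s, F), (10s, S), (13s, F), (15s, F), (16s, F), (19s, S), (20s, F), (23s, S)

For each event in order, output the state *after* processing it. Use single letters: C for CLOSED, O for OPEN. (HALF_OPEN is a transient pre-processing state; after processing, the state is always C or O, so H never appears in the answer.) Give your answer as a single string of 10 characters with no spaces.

State after each event:
  event#1 t=0s outcome=F: state=CLOSED
  event#2 t=3s outcome=S: state=CLOSED
  event#3 t=6s outcome=F: state=CLOSED
  event#4 t=10s outcome=S: state=CLOSED
  event#5 t=13s outcome=F: state=CLOSED
  event#6 t=15s outcome=F: state=CLOSED
  event#7 t=16s outcome=F: state=OPEN
  event#8 t=19s outcome=S: state=CLOSED
  event#9 t=20s outcome=F: state=CLOSED
  event#10 t=23s outcome=S: state=CLOSED

Answer: CCCCCCOCCC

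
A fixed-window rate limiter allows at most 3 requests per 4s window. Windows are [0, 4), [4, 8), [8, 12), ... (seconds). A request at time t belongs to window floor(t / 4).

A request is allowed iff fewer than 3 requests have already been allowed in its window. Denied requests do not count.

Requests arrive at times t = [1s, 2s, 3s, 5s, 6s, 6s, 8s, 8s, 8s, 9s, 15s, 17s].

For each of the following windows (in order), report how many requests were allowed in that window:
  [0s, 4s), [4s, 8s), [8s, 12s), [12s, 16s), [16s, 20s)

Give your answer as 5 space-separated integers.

Processing requests:
  req#1 t=1s (window 0): ALLOW
  req#2 t=2s (window 0): ALLOW
  req#3 t=3s (window 0): ALLOW
  req#4 t=5s (window 1): ALLOW
  req#5 t=6s (window 1): ALLOW
  req#6 t=6s (window 1): ALLOW
  req#7 t=8s (window 2): ALLOW
  req#8 t=8s (window 2): ALLOW
  req#9 t=8s (window 2): ALLOW
  req#10 t=9s (window 2): DENY
  req#11 t=15s (window 3): ALLOW
  req#12 t=17s (window 4): ALLOW

Allowed counts by window: 3 3 3 1 1

Answer: 3 3 3 1 1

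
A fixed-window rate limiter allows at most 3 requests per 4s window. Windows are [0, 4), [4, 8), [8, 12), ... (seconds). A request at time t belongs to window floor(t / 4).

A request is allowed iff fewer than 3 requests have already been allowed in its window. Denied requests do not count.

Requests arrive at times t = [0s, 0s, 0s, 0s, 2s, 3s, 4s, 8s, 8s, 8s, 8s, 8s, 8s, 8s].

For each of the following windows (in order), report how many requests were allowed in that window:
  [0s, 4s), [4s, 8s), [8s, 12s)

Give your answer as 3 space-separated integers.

Answer: 3 1 3

Derivation:
Processing requests:
  req#1 t=0s (window 0): ALLOW
  req#2 t=0s (window 0): ALLOW
  req#3 t=0s (window 0): ALLOW
  req#4 t=0s (window 0): DENY
  req#5 t=2s (window 0): DENY
  req#6 t=3s (window 0): DENY
  req#7 t=4s (window 1): ALLOW
  req#8 t=8s (window 2): ALLOW
  req#9 t=8s (window 2): ALLOW
  req#10 t=8s (window 2): ALLOW
  req#11 t=8s (window 2): DENY
  req#12 t=8s (window 2): DENY
  req#13 t=8s (window 2): DENY
  req#14 t=8s (window 2): DENY

Allowed counts by window: 3 1 3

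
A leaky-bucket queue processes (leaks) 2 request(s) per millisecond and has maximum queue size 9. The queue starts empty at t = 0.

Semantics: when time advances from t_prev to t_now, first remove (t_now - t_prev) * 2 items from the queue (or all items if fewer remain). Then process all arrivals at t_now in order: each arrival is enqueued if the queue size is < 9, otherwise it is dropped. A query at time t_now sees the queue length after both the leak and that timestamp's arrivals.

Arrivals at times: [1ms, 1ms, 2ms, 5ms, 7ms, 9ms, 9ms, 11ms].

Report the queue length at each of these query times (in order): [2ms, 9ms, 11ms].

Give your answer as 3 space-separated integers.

Answer: 1 2 1

Derivation:
Queue lengths at query times:
  query t=2ms: backlog = 1
  query t=9ms: backlog = 2
  query t=11ms: backlog = 1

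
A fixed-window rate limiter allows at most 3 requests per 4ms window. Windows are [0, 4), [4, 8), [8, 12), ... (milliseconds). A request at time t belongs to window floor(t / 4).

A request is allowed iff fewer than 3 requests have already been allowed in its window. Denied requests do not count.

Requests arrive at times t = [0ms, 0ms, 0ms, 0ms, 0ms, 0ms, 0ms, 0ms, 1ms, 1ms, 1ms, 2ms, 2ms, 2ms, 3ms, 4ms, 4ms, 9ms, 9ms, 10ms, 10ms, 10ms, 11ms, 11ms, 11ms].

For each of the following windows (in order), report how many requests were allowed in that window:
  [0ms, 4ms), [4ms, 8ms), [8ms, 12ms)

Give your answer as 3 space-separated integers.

Answer: 3 2 3

Derivation:
Processing requests:
  req#1 t=0ms (window 0): ALLOW
  req#2 t=0ms (window 0): ALLOW
  req#3 t=0ms (window 0): ALLOW
  req#4 t=0ms (window 0): DENY
  req#5 t=0ms (window 0): DENY
  req#6 t=0ms (window 0): DENY
  req#7 t=0ms (window 0): DENY
  req#8 t=0ms (window 0): DENY
  req#9 t=1ms (window 0): DENY
  req#10 t=1ms (window 0): DENY
  req#11 t=1ms (window 0): DENY
  req#12 t=2ms (window 0): DENY
  req#13 t=2ms (window 0): DENY
  req#14 t=2ms (window 0): DENY
  req#15 t=3ms (window 0): DENY
  req#16 t=4ms (window 1): ALLOW
  req#17 t=4ms (window 1): ALLOW
  req#18 t=9ms (window 2): ALLOW
  req#19 t=9ms (window 2): ALLOW
  req#20 t=10ms (window 2): ALLOW
  req#21 t=10ms (window 2): DENY
  req#22 t=10ms (window 2): DENY
  req#23 t=11ms (window 2): DENY
  req#24 t=11ms (window 2): DENY
  req#25 t=11ms (window 2): DENY

Allowed counts by window: 3 2 3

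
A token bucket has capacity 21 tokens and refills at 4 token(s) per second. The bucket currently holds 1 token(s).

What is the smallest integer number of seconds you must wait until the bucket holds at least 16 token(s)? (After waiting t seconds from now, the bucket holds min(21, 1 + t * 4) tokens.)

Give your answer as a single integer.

Answer: 4

Derivation:
Need 1 + t * 4 >= 16, so t >= 15/4.
Smallest integer t = ceil(15/4) = 4.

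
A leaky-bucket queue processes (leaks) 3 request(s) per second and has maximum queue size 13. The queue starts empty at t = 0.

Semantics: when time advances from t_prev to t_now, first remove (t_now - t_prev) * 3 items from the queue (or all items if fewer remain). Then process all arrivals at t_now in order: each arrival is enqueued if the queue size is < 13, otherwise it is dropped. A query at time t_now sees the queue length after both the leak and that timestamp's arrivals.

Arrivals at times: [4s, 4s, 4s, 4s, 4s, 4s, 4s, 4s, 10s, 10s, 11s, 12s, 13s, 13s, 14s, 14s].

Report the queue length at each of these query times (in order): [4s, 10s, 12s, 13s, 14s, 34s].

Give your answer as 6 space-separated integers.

Queue lengths at query times:
  query t=4s: backlog = 8
  query t=10s: backlog = 2
  query t=12s: backlog = 1
  query t=13s: backlog = 2
  query t=14s: backlog = 2
  query t=34s: backlog = 0

Answer: 8 2 1 2 2 0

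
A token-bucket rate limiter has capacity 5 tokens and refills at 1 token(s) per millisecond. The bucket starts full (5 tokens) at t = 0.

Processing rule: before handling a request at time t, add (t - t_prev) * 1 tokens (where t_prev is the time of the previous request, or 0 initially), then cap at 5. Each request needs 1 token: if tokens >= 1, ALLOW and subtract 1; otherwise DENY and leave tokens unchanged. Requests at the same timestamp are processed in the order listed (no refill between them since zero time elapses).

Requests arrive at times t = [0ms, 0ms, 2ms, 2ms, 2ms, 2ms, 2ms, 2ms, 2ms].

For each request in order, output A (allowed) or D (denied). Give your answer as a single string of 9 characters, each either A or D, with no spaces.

Simulating step by step:
  req#1 t=0ms: ALLOW
  req#2 t=0ms: ALLOW
  req#3 t=2ms: ALLOW
  req#4 t=2ms: ALLOW
  req#5 t=2ms: ALLOW
  req#6 t=2ms: ALLOW
  req#7 t=2ms: ALLOW
  req#8 t=2ms: DENY
  req#9 t=2ms: DENY

Answer: AAAAAAADD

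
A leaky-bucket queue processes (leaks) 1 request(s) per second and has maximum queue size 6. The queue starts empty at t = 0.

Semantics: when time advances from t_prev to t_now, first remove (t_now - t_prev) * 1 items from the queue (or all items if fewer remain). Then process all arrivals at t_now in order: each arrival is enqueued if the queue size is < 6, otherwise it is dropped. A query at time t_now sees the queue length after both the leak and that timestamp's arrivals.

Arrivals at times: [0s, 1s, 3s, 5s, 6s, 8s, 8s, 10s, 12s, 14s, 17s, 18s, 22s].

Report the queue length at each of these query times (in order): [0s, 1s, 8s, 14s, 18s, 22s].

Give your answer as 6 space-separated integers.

Queue lengths at query times:
  query t=0s: backlog = 1
  query t=1s: backlog = 1
  query t=8s: backlog = 2
  query t=14s: backlog = 1
  query t=18s: backlog = 1
  query t=22s: backlog = 1

Answer: 1 1 2 1 1 1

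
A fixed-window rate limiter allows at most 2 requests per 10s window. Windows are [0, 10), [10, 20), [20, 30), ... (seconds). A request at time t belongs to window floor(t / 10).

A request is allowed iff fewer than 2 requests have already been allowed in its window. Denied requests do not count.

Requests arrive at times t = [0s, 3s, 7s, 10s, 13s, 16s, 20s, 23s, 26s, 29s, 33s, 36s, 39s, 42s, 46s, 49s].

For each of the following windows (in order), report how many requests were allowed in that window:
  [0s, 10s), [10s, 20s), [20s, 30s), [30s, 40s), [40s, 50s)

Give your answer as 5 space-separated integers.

Processing requests:
  req#1 t=0s (window 0): ALLOW
  req#2 t=3s (window 0): ALLOW
  req#3 t=7s (window 0): DENY
  req#4 t=10s (window 1): ALLOW
  req#5 t=13s (window 1): ALLOW
  req#6 t=16s (window 1): DENY
  req#7 t=20s (window 2): ALLOW
  req#8 t=23s (window 2): ALLOW
  req#9 t=26s (window 2): DENY
  req#10 t=29s (window 2): DENY
  req#11 t=33s (window 3): ALLOW
  req#12 t=36s (window 3): ALLOW
  req#13 t=39s (window 3): DENY
  req#14 t=42s (window 4): ALLOW
  req#15 t=46s (window 4): ALLOW
  req#16 t=49s (window 4): DENY

Allowed counts by window: 2 2 2 2 2

Answer: 2 2 2 2 2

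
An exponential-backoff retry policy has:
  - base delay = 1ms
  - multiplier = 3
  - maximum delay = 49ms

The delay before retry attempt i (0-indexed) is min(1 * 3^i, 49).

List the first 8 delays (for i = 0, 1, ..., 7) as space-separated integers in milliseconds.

Answer: 1 3 9 27 49 49 49 49

Derivation:
Computing each delay:
  i=0: min(1*3^0, 49) = 1
  i=1: min(1*3^1, 49) = 3
  i=2: min(1*3^2, 49) = 9
  i=3: min(1*3^3, 49) = 27
  i=4: min(1*3^4, 49) = 49
  i=5: min(1*3^5, 49) = 49
  i=6: min(1*3^6, 49) = 49
  i=7: min(1*3^7, 49) = 49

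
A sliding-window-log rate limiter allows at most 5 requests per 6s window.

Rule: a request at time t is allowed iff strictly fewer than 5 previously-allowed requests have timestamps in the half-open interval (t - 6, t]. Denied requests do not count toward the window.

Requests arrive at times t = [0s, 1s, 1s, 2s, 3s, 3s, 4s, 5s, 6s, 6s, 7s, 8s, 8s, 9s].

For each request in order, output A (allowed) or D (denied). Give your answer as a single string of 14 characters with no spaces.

Tracking allowed requests in the window:
  req#1 t=0s: ALLOW
  req#2 t=1s: ALLOW
  req#3 t=1s: ALLOW
  req#4 t=2s: ALLOW
  req#5 t=3s: ALLOW
  req#6 t=3s: DENY
  req#7 t=4s: DENY
  req#8 t=5s: DENY
  req#9 t=6s: ALLOW
  req#10 t=6s: DENY
  req#11 t=7s: ALLOW
  req#12 t=8s: ALLOW
  req#13 t=8s: ALLOW
  req#14 t=9s: ALLOW

Answer: AAAAADDDADAAAA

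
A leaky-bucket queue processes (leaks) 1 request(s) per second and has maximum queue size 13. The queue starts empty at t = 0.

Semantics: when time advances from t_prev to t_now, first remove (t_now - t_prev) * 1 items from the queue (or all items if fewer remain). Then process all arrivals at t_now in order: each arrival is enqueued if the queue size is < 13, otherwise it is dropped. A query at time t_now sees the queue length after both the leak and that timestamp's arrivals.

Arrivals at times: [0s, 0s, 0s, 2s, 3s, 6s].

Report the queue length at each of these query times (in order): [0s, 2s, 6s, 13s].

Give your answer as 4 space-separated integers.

Answer: 3 2 1 0

Derivation:
Queue lengths at query times:
  query t=0s: backlog = 3
  query t=2s: backlog = 2
  query t=6s: backlog = 1
  query t=13s: backlog = 0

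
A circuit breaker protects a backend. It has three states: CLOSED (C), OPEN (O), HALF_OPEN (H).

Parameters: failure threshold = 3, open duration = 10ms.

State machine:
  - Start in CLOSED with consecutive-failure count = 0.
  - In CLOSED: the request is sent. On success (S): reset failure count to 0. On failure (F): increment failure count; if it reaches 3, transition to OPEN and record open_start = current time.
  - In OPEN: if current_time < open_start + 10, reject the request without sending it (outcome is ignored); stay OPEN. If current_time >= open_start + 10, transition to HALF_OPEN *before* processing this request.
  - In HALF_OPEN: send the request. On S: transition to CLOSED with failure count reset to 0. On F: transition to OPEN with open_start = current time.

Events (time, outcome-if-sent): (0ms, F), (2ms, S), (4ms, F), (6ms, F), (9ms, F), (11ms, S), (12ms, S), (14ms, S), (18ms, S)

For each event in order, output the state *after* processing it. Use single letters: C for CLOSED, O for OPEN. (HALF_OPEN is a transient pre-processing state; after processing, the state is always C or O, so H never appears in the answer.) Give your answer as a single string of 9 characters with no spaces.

Answer: CCCCOOOOO

Derivation:
State after each event:
  event#1 t=0ms outcome=F: state=CLOSED
  event#2 t=2ms outcome=S: state=CLOSED
  event#3 t=4ms outcome=F: state=CLOSED
  event#4 t=6ms outcome=F: state=CLOSED
  event#5 t=9ms outcome=F: state=OPEN
  event#6 t=11ms outcome=S: state=OPEN
  event#7 t=12ms outcome=S: state=OPEN
  event#8 t=14ms outcome=S: state=OPEN
  event#9 t=18ms outcome=S: state=OPEN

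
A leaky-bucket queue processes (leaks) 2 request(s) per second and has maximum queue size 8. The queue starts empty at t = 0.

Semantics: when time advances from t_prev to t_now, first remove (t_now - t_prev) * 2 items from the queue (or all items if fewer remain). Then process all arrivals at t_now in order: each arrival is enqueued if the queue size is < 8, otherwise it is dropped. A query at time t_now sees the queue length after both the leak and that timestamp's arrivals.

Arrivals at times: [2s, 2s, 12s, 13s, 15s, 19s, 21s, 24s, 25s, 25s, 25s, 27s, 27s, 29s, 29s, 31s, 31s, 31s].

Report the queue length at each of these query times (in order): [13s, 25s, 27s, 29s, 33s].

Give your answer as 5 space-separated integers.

Queue lengths at query times:
  query t=13s: backlog = 1
  query t=25s: backlog = 3
  query t=27s: backlog = 2
  query t=29s: backlog = 2
  query t=33s: backlog = 0

Answer: 1 3 2 2 0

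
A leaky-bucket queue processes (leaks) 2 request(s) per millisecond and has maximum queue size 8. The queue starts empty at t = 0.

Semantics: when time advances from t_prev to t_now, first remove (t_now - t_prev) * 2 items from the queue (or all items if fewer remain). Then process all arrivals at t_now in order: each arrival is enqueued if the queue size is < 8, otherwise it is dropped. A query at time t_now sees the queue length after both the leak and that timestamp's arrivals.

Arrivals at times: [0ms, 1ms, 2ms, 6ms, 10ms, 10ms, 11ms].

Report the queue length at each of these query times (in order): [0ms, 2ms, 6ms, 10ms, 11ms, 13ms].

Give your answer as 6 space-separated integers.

Answer: 1 1 1 2 1 0

Derivation:
Queue lengths at query times:
  query t=0ms: backlog = 1
  query t=2ms: backlog = 1
  query t=6ms: backlog = 1
  query t=10ms: backlog = 2
  query t=11ms: backlog = 1
  query t=13ms: backlog = 0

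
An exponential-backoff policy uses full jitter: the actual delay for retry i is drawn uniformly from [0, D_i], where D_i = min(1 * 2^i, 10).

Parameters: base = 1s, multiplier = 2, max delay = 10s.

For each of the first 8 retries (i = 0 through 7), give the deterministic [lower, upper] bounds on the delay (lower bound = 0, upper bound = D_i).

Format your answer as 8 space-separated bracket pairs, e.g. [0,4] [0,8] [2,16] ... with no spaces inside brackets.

Computing bounds per retry:
  i=0: D_i=min(1*2^0,10)=1, bounds=[0,1]
  i=1: D_i=min(1*2^1,10)=2, bounds=[0,2]
  i=2: D_i=min(1*2^2,10)=4, bounds=[0,4]
  i=3: D_i=min(1*2^3,10)=8, bounds=[0,8]
  i=4: D_i=min(1*2^4,10)=10, bounds=[0,10]
  i=5: D_i=min(1*2^5,10)=10, bounds=[0,10]
  i=6: D_i=min(1*2^6,10)=10, bounds=[0,10]
  i=7: D_i=min(1*2^7,10)=10, bounds=[0,10]

Answer: [0,1] [0,2] [0,4] [0,8] [0,10] [0,10] [0,10] [0,10]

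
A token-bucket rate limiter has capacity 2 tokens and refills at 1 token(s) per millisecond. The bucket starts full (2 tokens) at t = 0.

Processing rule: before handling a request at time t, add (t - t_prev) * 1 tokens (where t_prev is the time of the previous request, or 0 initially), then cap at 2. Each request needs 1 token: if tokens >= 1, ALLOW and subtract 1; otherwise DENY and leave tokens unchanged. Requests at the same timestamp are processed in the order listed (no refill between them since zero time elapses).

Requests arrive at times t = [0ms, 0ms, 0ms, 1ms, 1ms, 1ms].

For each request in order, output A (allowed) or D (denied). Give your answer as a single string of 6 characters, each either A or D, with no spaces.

Simulating step by step:
  req#1 t=0ms: ALLOW
  req#2 t=0ms: ALLOW
  req#3 t=0ms: DENY
  req#4 t=1ms: ALLOW
  req#5 t=1ms: DENY
  req#6 t=1ms: DENY

Answer: AADADD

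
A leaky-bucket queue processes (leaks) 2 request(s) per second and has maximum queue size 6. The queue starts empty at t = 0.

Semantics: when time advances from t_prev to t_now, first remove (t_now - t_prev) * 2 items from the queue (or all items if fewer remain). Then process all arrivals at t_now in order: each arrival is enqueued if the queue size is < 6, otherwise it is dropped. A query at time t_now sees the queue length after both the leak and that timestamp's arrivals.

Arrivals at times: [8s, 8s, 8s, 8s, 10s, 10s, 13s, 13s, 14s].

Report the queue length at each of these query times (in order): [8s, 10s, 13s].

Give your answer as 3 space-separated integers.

Answer: 4 2 2

Derivation:
Queue lengths at query times:
  query t=8s: backlog = 4
  query t=10s: backlog = 2
  query t=13s: backlog = 2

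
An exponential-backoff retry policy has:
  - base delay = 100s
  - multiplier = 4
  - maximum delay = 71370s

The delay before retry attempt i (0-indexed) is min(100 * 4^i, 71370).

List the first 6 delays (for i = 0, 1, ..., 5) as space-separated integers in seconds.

Computing each delay:
  i=0: min(100*4^0, 71370) = 100
  i=1: min(100*4^1, 71370) = 400
  i=2: min(100*4^2, 71370) = 1600
  i=3: min(100*4^3, 71370) = 6400
  i=4: min(100*4^4, 71370) = 25600
  i=5: min(100*4^5, 71370) = 71370

Answer: 100 400 1600 6400 25600 71370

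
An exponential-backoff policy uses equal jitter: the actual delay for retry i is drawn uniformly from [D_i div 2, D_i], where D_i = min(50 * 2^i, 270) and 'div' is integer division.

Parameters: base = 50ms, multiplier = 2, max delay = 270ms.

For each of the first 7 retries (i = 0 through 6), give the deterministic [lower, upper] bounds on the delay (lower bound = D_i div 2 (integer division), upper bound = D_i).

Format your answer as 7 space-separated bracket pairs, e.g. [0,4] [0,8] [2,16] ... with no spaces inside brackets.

Computing bounds per retry:
  i=0: D_i=min(50*2^0,270)=50, bounds=[25,50]
  i=1: D_i=min(50*2^1,270)=100, bounds=[50,100]
  i=2: D_i=min(50*2^2,270)=200, bounds=[100,200]
  i=3: D_i=min(50*2^3,270)=270, bounds=[135,270]
  i=4: D_i=min(50*2^4,270)=270, bounds=[135,270]
  i=5: D_i=min(50*2^5,270)=270, bounds=[135,270]
  i=6: D_i=min(50*2^6,270)=270, bounds=[135,270]

Answer: [25,50] [50,100] [100,200] [135,270] [135,270] [135,270] [135,270]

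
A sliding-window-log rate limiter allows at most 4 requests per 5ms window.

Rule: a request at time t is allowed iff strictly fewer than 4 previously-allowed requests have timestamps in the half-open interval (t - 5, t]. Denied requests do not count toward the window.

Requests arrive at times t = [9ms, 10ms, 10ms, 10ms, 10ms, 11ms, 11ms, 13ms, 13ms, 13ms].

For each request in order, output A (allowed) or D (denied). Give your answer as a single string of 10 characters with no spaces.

Tracking allowed requests in the window:
  req#1 t=9ms: ALLOW
  req#2 t=10ms: ALLOW
  req#3 t=10ms: ALLOW
  req#4 t=10ms: ALLOW
  req#5 t=10ms: DENY
  req#6 t=11ms: DENY
  req#7 t=11ms: DENY
  req#8 t=13ms: DENY
  req#9 t=13ms: DENY
  req#10 t=13ms: DENY

Answer: AAAADDDDDD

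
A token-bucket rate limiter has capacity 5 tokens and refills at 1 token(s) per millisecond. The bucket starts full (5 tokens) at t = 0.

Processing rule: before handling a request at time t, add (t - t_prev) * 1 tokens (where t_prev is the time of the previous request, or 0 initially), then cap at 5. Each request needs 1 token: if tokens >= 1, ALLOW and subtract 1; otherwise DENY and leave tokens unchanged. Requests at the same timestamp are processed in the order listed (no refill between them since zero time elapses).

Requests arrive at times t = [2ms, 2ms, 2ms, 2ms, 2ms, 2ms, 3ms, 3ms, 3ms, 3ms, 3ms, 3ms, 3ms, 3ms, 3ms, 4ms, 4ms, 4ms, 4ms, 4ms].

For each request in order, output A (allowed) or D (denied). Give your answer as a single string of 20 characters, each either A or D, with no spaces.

Simulating step by step:
  req#1 t=2ms: ALLOW
  req#2 t=2ms: ALLOW
  req#3 t=2ms: ALLOW
  req#4 t=2ms: ALLOW
  req#5 t=2ms: ALLOW
  req#6 t=2ms: DENY
  req#7 t=3ms: ALLOW
  req#8 t=3ms: DENY
  req#9 t=3ms: DENY
  req#10 t=3ms: DENY
  req#11 t=3ms: DENY
  req#12 t=3ms: DENY
  req#13 t=3ms: DENY
  req#14 t=3ms: DENY
  req#15 t=3ms: DENY
  req#16 t=4ms: ALLOW
  req#17 t=4ms: DENY
  req#18 t=4ms: DENY
  req#19 t=4ms: DENY
  req#20 t=4ms: DENY

Answer: AAAAADADDDDDDDDADDDD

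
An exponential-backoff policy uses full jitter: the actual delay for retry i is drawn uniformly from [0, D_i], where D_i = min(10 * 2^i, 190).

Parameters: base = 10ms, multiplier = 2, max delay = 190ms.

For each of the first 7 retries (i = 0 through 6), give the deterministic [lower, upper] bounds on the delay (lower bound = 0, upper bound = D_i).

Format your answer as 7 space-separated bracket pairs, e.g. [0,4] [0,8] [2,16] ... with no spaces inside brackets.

Answer: [0,10] [0,20] [0,40] [0,80] [0,160] [0,190] [0,190]

Derivation:
Computing bounds per retry:
  i=0: D_i=min(10*2^0,190)=10, bounds=[0,10]
  i=1: D_i=min(10*2^1,190)=20, bounds=[0,20]
  i=2: D_i=min(10*2^2,190)=40, bounds=[0,40]
  i=3: D_i=min(10*2^3,190)=80, bounds=[0,80]
  i=4: D_i=min(10*2^4,190)=160, bounds=[0,160]
  i=5: D_i=min(10*2^5,190)=190, bounds=[0,190]
  i=6: D_i=min(10*2^6,190)=190, bounds=[0,190]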